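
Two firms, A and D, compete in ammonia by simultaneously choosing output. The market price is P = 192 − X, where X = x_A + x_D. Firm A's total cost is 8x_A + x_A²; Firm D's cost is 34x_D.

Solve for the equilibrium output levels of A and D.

Firm A's profit: π = x_A(192 − (x_A + x_D)) − 8x_A − x_A².
∂π/∂x_A = 184 − 4x_A − x_D = 0, so x_A = 46 − 0.25x_D.
For D: ∂π/∂x_D = 158 − 2x_D − x_A = 0 ⇒ x_D = 79 − 0.5x_A.
Substituting the second reaction function into the first: x_A = 46 − 0.25(79 − 0.5x_A), which gives 0.875x_A = 26.25 ⇒ x_A = 30.
Then x_D = 79 − 0.5·30 = 64.

30, 64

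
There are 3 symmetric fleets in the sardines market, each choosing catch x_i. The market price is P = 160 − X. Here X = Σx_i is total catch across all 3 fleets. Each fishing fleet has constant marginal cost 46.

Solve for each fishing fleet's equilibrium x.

A representative fishing fleet's profit is π_i = x_i(160 − X) − 46x_i, with X = x_i + Σ_{j≠i} x_j.
First-order condition: 114 − 2x_i − Σ_{j≠i} x_j = 0.
In a symmetric equilibrium every fishing fleet chooses the same x, so Σ_{j≠i} x_j = 2x. The condition becomes 114 − 4x = 0, giving x = 114/4 = 28.5.

28.5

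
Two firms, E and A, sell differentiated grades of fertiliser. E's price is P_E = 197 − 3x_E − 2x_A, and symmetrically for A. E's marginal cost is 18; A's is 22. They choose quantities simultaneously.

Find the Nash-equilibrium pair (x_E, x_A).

Firm E's profit: π = x_E(197 − 3x_E − 2x_A) − 18x_E.
∂π/∂x_E = 179 − 6x_E − 2x_A = 0 ⇒ x_E = 179/6 − (1/3)x_A.
Similarly x_A = 175/6 − (1/3)x_E.
Plugging x_A into E's best response: x_E = 179/6 − (1/3)(175/6 − (1/3)x_E) ⇒ (8/9)x_E = 181/9, so x_E = 22.625.
Then x_A = 175/6 − (1/3)·22.625 = 21.625.

22.625, 21.625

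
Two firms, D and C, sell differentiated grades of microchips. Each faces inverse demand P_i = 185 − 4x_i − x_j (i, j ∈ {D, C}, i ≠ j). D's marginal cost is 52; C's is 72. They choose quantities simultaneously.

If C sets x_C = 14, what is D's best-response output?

14.875

Firm D's profit: π = x_D(185 − 4x_D − x_C) − 52x_D.
∂π/∂x_D = 133 − 8x_D − x_C = 0 ⇒ x_D = 16.625 − 0.125x_C.
At x_C = 14: x_D = 16.625 − 0.125·14 = 14.875.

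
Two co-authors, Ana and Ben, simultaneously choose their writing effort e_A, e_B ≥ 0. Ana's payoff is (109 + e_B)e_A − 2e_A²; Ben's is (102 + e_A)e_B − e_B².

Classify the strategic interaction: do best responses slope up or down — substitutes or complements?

Expanding Ana's payoff: 109e_A + e_Be_A − 2e_A².
∂π/∂e_A = 109 + e_B − 4e_A = 0, so e_A = 27.25 + 0.25e_B.
The best-response slope de_A/de_B = 0.25 > 0: the reaction function is upward-sloping, so the choices are strategic complements.

strategic complements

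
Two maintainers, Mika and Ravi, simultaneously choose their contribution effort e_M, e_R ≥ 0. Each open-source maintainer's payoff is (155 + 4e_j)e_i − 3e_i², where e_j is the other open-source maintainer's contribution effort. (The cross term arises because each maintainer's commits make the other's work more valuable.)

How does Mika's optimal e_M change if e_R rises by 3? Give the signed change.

Mika's payoff is (155 + 4e_R)e_M − 3e_M².
∂π/∂e_M = 155 + 4e_R − 6e_M = 0, so e_M = 155/6 + (2/3)e_R.
The reaction-function slope is 2/3, so a 3-unit rise in e_R moves e_M by 2/3 × 3 = 2. Mika's best response rises — the actions are strategic complements.

2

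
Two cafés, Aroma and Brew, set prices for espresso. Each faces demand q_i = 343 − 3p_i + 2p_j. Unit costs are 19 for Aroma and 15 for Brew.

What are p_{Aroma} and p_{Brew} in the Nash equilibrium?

99.25, 97.75

Aroma's profit: π = (p_{Aroma} − 19)(343 − 3p_{Aroma} + 2p_{Brew}).
∂π/∂p_{Aroma} = 400 − 6p_{Aroma} + 2p_{Brew} = 0 ⇒ p_{Aroma} = 200/3 + (1/3)p_{Brew}.
Similarly p_{Brew} = 194/3 + (1/3)p_{Aroma}.
Plugging p_{Brew} into Aroma's best response: p_{Aroma} = 200/3 + (1/3)(194/3 + (1/3)p_{Aroma}) ⇒ (8/9)p_{Aroma} = 794/9, so p_{Aroma} = 99.25.
Then p_{Brew} = 194/3 + (1/3)·99.25 = 97.75.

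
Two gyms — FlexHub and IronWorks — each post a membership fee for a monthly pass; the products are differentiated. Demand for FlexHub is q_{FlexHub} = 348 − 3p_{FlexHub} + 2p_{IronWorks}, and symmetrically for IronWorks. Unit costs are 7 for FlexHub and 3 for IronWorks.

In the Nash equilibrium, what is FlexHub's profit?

21420.75

FlexHub's profit: π = (p_{FlexHub} − 7)(348 − 3p_{FlexHub} + 2p_{IronWorks}).
∂π/∂p_{FlexHub} = 369 − 6p_{FlexHub} + 2p_{IronWorks} = 0 ⇒ p_{FlexHub} = 61.5 + (1/3)p_{IronWorks}.
Similarly p_{IronWorks} = 59.5 + (1/3)p_{FlexHub}.
Substituting the second reaction function into the first: p_{FlexHub} = 61.5 + (1/3)(59.5 + (1/3)p_{FlexHub}), which gives (8/9)p_{FlexHub} = 244/3 ⇒ p_{FlexHub} = 91.5.
Then p_{IronWorks} = 59.5 + (1/3)·91.5 = 90.
q_{FlexHub} = 348 − 3·91.5 + 2·90 = 253.5.
Profit = (91.5 − 7)·253.5 = 21420.75.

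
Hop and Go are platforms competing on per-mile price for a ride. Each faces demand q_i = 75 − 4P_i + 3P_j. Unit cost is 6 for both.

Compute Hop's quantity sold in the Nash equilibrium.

Hop's profit: π = (P_{Hop} − 6)(75 − 4P_{Hop} + 3P_{Go}).
∂π/∂P_{Hop} = 99 − 8P_{Hop} + 3P_{Go} = 0 ⇒ P_{Hop} = 12.375 + 0.375P_{Go}.
Setting P_{Hop} = P_{Go} in the reaction function: P_{Hop} = 12.375 + 0.375P_{Hop}, so P_{Hop} = 12.375 / 0.625 = 19.8.
q_{Hop} = 75 − 4·19.8 + 3·19.8 = 55.2.

55.2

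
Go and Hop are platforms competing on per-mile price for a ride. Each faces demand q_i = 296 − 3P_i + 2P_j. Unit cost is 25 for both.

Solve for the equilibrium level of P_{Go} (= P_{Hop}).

92.75

Go's profit: π = (P_{Go} − 25)(296 − 3P_{Go} + 2P_{Hop}).
∂π/∂P_{Go} = 371 − 6P_{Go} + 2P_{Hop} = 0 ⇒ P_{Go} = 371/6 + (1/3)P_{Hop}.
The game is symmetric, so in equilibrium P_{Hop} = P_{Go}: the reaction function gives (2/3)P_{Go} = 371/6, hence P_{Go} = 92.75.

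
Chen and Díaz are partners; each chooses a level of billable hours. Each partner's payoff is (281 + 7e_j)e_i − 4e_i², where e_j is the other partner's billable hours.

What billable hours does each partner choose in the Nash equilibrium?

281

Chen's payoff is (281 + 7e_D)e_C − 4e_C².
∂π/∂e_C = 281 + 7e_D − 8e_C = 0, so e_C = 35.125 + 0.875e_D.
Setting e_C = e_D in the reaction function: e_C = 35.125 + 0.875e_C, so e_C = 35.125 / 0.125 = 281.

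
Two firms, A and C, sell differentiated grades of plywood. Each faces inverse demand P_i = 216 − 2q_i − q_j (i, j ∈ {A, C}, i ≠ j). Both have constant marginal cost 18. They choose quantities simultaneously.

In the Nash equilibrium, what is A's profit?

3136.32

Firm A's profit: π = q_A(216 − 2q_A − q_C) − 18q_A.
∂π/∂q_A = 198 − 4q_A − q_C = 0 ⇒ q_A = 49.5 − 0.25q_C.
By symmetry q_C = q_A; substituting into the reaction function, 1.25q_A = 49.5 and q_A = 39.6.
P_A = 216 − 2·39.6 − 39.6 = 97.2.
Profit = (97.2 − 18)·39.6 = 3136.32.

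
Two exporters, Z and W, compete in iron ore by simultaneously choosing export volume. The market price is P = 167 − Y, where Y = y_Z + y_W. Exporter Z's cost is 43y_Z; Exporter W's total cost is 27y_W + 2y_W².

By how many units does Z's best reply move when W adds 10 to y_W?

-5

Exporter Z's profit: π = y_Z(167 − (y_Z + y_W)) − 43y_Z.
∂π/∂y_Z = 124 − 2y_Z − y_W = 0, so y_Z = 62 − 0.5y_W.
The reaction-function slope is −0.5, so a 10-unit rise in y_W moves y_Z by −0.5 × 10 = −5. Z's best response falls — the actions are strategic substitutes.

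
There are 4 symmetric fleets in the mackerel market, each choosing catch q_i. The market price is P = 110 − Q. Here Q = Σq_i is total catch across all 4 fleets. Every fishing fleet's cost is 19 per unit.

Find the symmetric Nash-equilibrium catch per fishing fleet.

A representative fishing fleet's profit is π_i = q_i(110 − Q) − 19q_i, with Q = q_i + Σ_{j≠i} q_j.
First-order condition: 91 − 2q_i − Σ_{j≠i} q_j = 0.
Imposing symmetry (q_j = q for all j) turns Σ_{j≠i} q_j into 3q, so 91 = 5q and q = 18.2.

18.2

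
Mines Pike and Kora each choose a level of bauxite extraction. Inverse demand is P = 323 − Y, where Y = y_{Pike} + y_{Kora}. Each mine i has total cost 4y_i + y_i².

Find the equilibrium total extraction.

127.6

Mine Pike's profit: π = y_{Pike}(323 − (y_{Pike} + y_{Kora})) − 4y_{Pike} − y_{Pike}².
∂π/∂y_{Pike} = 319 − 4y_{Pike} − y_{Kora} = 0, so y_{Pike} = 79.75 − 0.25y_{Kora}.
Setting y_{Pike} = y_{Kora} in the reaction function: y_{Pike} = 79.75 − 0.25y_{Pike}, so y_{Pike} = 79.75 / 1.25 = 63.8.
Total extraction: 63.8 + 63.8 = 127.6.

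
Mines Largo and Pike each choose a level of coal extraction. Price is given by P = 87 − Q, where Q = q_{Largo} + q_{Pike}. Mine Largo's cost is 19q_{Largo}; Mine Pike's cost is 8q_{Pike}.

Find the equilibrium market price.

Mine Largo's profit: π = q_{Largo}(87 − (q_{Largo} + q_{Pike})) − 19q_{Largo}.
∂π/∂q_{Largo} = 68 − 2q_{Largo} − q_{Pike} = 0, so q_{Largo} = 34 − 0.5q_{Pike}.
By the same steps for Pike: q_{Pike} = 39.5 − 0.5q_{Largo}.
Plugging q_{Pike} into Largo's best response: q_{Largo} = 34 − 0.5(39.5 − 0.5q_{Largo}) ⇒ 0.75q_{Largo} = 14.25, so q_{Largo} = 19.
Then q_{Pike} = 39.5 − 0.5·19 = 30.
Equilibrium price: P = 87 − 49 = 38.

38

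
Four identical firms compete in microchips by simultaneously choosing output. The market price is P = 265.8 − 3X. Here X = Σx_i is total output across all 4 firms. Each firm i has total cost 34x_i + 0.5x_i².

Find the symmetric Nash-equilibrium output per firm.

14.4875

A representative firm's profit is π_i = x_i(265.8 − 3X) − 34x_i − 0.5x_i², with X = x_i + Σ_{j≠i} x_j.
First-order condition: 231.8 − 7x_i − 3Σ_{j≠i} x_j = 0.
Imposing symmetry (x_j = x for all j) turns Σ_{j≠i} x_j into 3x, so 231.8 = 16x and x = 14.4875.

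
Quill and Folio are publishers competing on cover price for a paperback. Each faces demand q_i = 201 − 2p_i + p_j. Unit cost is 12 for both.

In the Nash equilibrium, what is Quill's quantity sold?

126

Quill's profit: π = (p_{Quill} − 12)(201 − 2p_{Quill} + p_{Folio}).
∂π/∂p_{Quill} = 225 − 4p_{Quill} + p_{Folio} = 0 ⇒ p_{Quill} = 56.25 + 0.25p_{Folio}.
By symmetry p_{Folio} = p_{Quill}; substituting into the reaction function, 0.75p_{Quill} = 56.25 and p_{Quill} = 75.
q_{Quill} = 201 − 2·75 + 75 = 126.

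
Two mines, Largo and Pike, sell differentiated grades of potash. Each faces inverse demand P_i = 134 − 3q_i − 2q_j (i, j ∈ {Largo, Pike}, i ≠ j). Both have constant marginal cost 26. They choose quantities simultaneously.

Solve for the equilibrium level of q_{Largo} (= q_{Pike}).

13.5

Mine Largo's profit: π = q_{Largo}(134 − 3q_{Largo} − 2q_{Pike}) − 26q_{Largo}.
∂π/∂q_{Largo} = 108 − 6q_{Largo} − 2q_{Pike} = 0 ⇒ q_{Largo} = 18 − (1/3)q_{Pike}.
The game is symmetric, so in equilibrium q_{Pike} = q_{Largo}: the reaction function gives (4/3)q_{Largo} = 18, hence q_{Largo} = 13.5.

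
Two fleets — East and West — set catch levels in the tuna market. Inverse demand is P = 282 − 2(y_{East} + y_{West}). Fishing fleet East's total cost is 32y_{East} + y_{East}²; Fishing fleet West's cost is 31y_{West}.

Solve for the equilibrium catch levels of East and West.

24.9, 50.3

Fishing fleet East's profit: π = y_{East}(282 − 2(y_{East} + y_{West})) − 32y_{East} − y_{East}².
∂π/∂y_{East} = 250 − 6y_{East} − 2y_{West} = 0, so y_{East} = 125/3 − (1/3)y_{West}.
For West: ∂π/∂y_{West} = 251 − 4y_{West} − 2y_{East} = 0 ⇒ y_{West} = 62.75 − 0.5y_{East}.
Plugging y_{West} into East's best response: y_{East} = 125/3 − (1/3)(62.75 − 0.5y_{East}) ⇒ (5/6)y_{East} = 20.75, so y_{East} = 24.9.
Then y_{West} = 62.75 − 0.5·24.9 = 50.3.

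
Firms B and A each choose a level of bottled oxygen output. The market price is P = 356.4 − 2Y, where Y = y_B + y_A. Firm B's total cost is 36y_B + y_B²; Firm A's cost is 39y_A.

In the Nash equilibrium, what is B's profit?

3137.6268

Firm B's profit: π = y_B(356.4 − 2(y_B + y_A)) − 36y_B − y_B².
∂π/∂y_B = 320.4 − 6y_B − 2y_A = 0, so y_B = 53.4 − (1/3)y_A.
For A: ∂π/∂y_A = 317.4 − 4y_A − 2y_B = 0 ⇒ y_A = 79.35 − 0.5y_B.
Solving the two reaction functions simultaneously: (1 − (−1/3)(−0.5))y_B = 53.4 − (1/3)·79.35, so (5/6)y_B = 26.95 and y_B = 32.34.
Then y_A = 79.35 − 0.5·32.34 = 63.18.
Price P = 356.4 − 2·95.52 = 165.36.
B's profit: (165.36 − 36)·32.34 − (32.34)² = 3137.6268.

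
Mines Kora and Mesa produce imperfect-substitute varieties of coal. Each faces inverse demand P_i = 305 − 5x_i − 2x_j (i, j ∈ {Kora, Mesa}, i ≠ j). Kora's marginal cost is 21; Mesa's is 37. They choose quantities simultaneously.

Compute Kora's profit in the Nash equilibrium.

2880

Mine Kora's profit: π = x_{Kora}(305 − 5x_{Kora} − 2x_{Mesa}) − 21x_{Kora}.
∂π/∂x_{Kora} = 284 − 10x_{Kora} − 2x_{Mesa} = 0 ⇒ x_{Kora} = 28.4 − 0.2x_{Mesa}.
Similarly x_{Mesa} = 26.8 − 0.2x_{Kora}.
Plugging x_{Mesa} into Kora's best response: x_{Kora} = 28.4 − 0.2(26.8 − 0.2x_{Kora}) ⇒ 0.96x_{Kora} = 23.04, so x_{Kora} = 24.
Then x_{Mesa} = 26.8 − 0.2·24 = 22.
P_{Kora} = 305 − 5·24 − 2·22 = 141.
Profit = (141 − 21)·24 = 2880.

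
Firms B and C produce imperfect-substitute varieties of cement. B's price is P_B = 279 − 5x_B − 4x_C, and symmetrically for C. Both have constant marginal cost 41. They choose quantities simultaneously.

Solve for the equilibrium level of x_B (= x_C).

Firm B's profit: π = x_B(279 − 5x_B − 4x_C) − 41x_B.
∂π/∂x_B = 238 − 10x_B − 4x_C = 0 ⇒ x_B = 23.8 − 0.4x_C.
Setting x_B = x_C in the reaction function: x_B = 23.8 − 0.4x_B, so x_B = 23.8 / 1.4 = 17.

17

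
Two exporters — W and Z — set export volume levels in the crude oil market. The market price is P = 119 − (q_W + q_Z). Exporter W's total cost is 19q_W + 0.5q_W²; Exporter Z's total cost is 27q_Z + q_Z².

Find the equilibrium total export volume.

44

Exporter W's profit: π = q_W(119 − (q_W + q_Z)) − 19q_W − 0.5q_W².
∂π/∂q_W = 100 − 3q_W − q_Z = 0, so q_W = 100/3 − (1/3)q_Z.
For Z: ∂π/∂q_Z = 92 − 4q_Z − q_W = 0 ⇒ q_Z = 23 − 0.25q_W.
Substituting the second reaction function into the first: q_W = 100/3 − (1/3)(23 − 0.25q_W), which gives (11/12)q_W = 77/3 ⇒ q_W = 28.
Then q_Z = 23 − 0.25·28 = 16.
Total export volume: 28 + 16 = 44.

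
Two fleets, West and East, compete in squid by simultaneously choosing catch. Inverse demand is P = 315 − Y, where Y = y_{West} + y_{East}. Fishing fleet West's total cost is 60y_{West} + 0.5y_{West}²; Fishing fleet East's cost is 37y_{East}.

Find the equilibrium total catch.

162.2

Fishing fleet West's profit: π = y_{West}(315 − (y_{West} + y_{East})) − 60y_{West} − 0.5y_{West}².
∂π/∂y_{West} = 255 − 3y_{West} − y_{East} = 0, so y_{West} = 85 − (1/3)y_{East}.
For East: ∂π/∂y_{East} = 278 − 2y_{East} − y_{West} = 0 ⇒ y_{East} = 139 − 0.5y_{West}.
Substituting the second reaction function into the first: y_{West} = 85 − (1/3)(139 − 0.5y_{West}), which gives (5/6)y_{West} = 116/3 ⇒ y_{West} = 46.4.
Then y_{East} = 139 − 0.5·46.4 = 115.8.
Total catch: 46.4 + 115.8 = 162.2.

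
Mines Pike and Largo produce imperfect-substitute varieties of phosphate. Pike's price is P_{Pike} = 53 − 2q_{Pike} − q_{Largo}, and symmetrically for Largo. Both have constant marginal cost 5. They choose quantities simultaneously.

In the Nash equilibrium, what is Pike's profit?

Mine Pike's profit: π = q_{Pike}(53 − 2q_{Pike} − q_{Largo}) − 5q_{Pike}.
∂π/∂q_{Pike} = 48 − 4q_{Pike} − q_{Largo} = 0 ⇒ q_{Pike} = 12 − 0.25q_{Largo}.
By symmetry q_{Largo} = q_{Pike}; substituting into the reaction function, 1.25q_{Pike} = 12 and q_{Pike} = 9.6.
P_{Pike} = 53 − 2·9.6 − 9.6 = 24.2.
Profit = (24.2 − 5)·9.6 = 184.32.

184.32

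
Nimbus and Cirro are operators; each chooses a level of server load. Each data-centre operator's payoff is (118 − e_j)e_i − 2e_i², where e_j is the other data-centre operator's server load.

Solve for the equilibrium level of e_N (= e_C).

Nimbus's payoff is (118 − e_C)e_N − 2e_N².
∂π/∂e_N = 118 − e_C − 4e_N = 0, so e_N = 29.5 − 0.25e_C.
Setting e_N = e_C in the reaction function: e_N = 29.5 − 0.25e_N, so e_N = 29.5 / 1.25 = 23.6.

23.6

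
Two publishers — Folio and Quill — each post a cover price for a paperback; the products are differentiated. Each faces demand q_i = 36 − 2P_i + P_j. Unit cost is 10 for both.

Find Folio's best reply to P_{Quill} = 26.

20.5

Folio's profit: π = (P_{Folio} − 10)(36 − 2P_{Folio} + P_{Quill}).
∂π/∂P_{Folio} = 56 − 4P_{Folio} + P_{Quill} = 0 ⇒ P_{Folio} = 14 + 0.25P_{Quill}.
At P_{Quill} = 26: P_{Folio} = 14 + 0.25·26 = 20.5.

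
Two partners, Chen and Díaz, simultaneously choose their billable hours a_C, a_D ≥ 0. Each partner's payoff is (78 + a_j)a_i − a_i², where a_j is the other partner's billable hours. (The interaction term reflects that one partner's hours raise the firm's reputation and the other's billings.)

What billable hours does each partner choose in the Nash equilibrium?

Chen's payoff is (78 + a_D)a_C − a_C².
∂π/∂a_C = 78 + a_D − 2a_C = 0, so a_C = 39 + 0.5a_D.
The game is symmetric, so in equilibrium a_D = a_C: the reaction function gives 0.5a_C = 39, hence a_C = 78.

78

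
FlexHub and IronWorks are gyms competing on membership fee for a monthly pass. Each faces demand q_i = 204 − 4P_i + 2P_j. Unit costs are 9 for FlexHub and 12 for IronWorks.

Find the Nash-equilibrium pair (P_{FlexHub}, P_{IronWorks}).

FlexHub's profit: π = (P_{FlexHub} − 9)(204 − 4P_{FlexHub} + 2P_{IronWorks}).
∂π/∂P_{FlexHub} = 240 − 8P_{FlexHub} + 2P_{IronWorks} = 0 ⇒ P_{FlexHub} = 30 + 0.25P_{IronWorks}.
Similarly P_{IronWorks} = 31.5 + 0.25P_{FlexHub}.
Plugging P_{IronWorks} into FlexHub's best response: P_{FlexHub} = 30 + 0.25(31.5 + 0.25P_{FlexHub}) ⇒ 0.9375P_{FlexHub} = 37.875, so P_{FlexHub} = 40.4.
Then P_{IronWorks} = 31.5 + 0.25·40.4 = 41.6.

40.4, 41.6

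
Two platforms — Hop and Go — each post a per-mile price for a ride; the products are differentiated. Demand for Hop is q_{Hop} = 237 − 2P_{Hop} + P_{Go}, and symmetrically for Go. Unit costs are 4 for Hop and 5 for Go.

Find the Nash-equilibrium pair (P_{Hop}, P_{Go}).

Hop's profit: π = (P_{Hop} − 4)(237 − 2P_{Hop} + P_{Go}).
∂π/∂P_{Hop} = 245 − 4P_{Hop} + P_{Go} = 0 ⇒ P_{Hop} = 61.25 + 0.25P_{Go}.
Similarly P_{Go} = 61.75 + 0.25P_{Hop}.
Plugging P_{Go} into Hop's best response: P_{Hop} = 61.25 + 0.25(61.75 + 0.25P_{Hop}) ⇒ 0.9375P_{Hop} = 76.6875, so P_{Hop} = 81.8.
Then P_{Go} = 61.75 + 0.25·81.8 = 82.2.

81.8, 82.2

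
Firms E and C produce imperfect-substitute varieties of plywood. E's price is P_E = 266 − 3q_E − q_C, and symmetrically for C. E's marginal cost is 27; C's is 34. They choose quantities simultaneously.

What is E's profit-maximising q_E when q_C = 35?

34

Firm E's profit: π = q_E(266 − 3q_E − q_C) − 27q_E.
∂π/∂q_E = 239 − 6q_E − q_C = 0 ⇒ q_E = 239/6 − (1/6)q_C.
At q_C = 35: q_E = 239/6 − (1/6)·35 = 34.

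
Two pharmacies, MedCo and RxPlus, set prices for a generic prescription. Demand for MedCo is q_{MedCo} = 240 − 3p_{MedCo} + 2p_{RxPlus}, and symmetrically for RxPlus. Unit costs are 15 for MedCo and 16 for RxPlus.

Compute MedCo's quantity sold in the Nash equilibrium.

MedCo's profit: π = (p_{MedCo} − 15)(240 − 3p_{MedCo} + 2p_{RxPlus}).
∂π/∂p_{MedCo} = 285 − 6p_{MedCo} + 2p_{RxPlus} = 0 ⇒ p_{MedCo} = 47.5 + (1/3)p_{RxPlus}.
Similarly p_{RxPlus} = 48 + (1/3)p_{MedCo}.
Solving the two reaction functions simultaneously: (1 − (1/3)(1/3))p_{MedCo} = 47.5 + (1/3)·48, so (8/9)p_{MedCo} = 63.5 and p_{MedCo} = 71.4375.
Then p_{RxPlus} = 48 + (1/3)·71.4375 = 71.8125.
q_{MedCo} = 240 − 3·71.4375 + 2·71.8125 = 169.3125.

169.3125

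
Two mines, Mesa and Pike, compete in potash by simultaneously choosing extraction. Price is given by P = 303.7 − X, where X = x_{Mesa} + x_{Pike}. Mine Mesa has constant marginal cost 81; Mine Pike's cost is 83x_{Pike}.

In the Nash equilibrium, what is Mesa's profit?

Mine Mesa's profit: π = x_{Mesa}(303.7 − (x_{Mesa} + x_{Pike})) − 81x_{Mesa}.
∂π/∂x_{Mesa} = 222.7 − 2x_{Mesa} − x_{Pike} = 0, so x_{Mesa} = 111.35 − 0.5x_{Pike}.
By the same steps for Pike: x_{Pike} = 110.35 − 0.5x_{Mesa}.
Plugging x_{Pike} into Mesa's best response: x_{Mesa} = 111.35 − 0.5(110.35 − 0.5x_{Mesa}) ⇒ 0.75x_{Mesa} = 56.175, so x_{Mesa} = 74.9.
Then x_{Pike} = 110.35 − 0.5·74.9 = 72.9.
Price P = 303.7 − 147.8 = 155.9.
Mesa's profit: (155.9 − 81)·74.9 = 5610.01.

5610.01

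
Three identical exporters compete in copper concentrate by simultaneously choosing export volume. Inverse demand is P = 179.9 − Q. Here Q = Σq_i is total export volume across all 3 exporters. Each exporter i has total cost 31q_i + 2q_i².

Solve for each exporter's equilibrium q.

18.6125

A representative exporter's profit is π_i = q_i(179.9 − Q) − 31q_i − 2q_i², with Q = q_i + Σ_{j≠i} q_j.
First-order condition: 148.9 − 6q_i − Σ_{j≠i} q_j = 0.
Imposing symmetry (q_j = q for all j) turns Σ_{j≠i} q_j into 2q, so 148.9 = 8q and q = 18.6125.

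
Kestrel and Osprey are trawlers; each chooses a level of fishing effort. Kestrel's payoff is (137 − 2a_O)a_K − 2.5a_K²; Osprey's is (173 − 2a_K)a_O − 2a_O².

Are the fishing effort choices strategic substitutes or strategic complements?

strategic substitutes

Expanding Kestrel's payoff: 137a_K − 2a_Oa_K − 2.5a_K².
∂π/∂a_K = 137 − 2a_O − 5a_K = 0, so a_K = 27.4 − 0.4a_O.
The best-response slope da_K/da_O = −0.4 < 0: the reaction function is downward-sloping, so the choices are strategic substitutes.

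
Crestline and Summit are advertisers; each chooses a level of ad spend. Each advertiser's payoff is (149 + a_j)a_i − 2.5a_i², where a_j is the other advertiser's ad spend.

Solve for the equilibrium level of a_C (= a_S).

37.25

Crestline's payoff is (149 + a_S)a_C − 2.5a_C².
∂π/∂a_C = 149 + a_S − 5a_C = 0, so a_C = 29.8 + 0.2a_S.
The game is symmetric, so in equilibrium a_S = a_C: the reaction function gives 0.8a_C = 29.8, hence a_C = 37.25.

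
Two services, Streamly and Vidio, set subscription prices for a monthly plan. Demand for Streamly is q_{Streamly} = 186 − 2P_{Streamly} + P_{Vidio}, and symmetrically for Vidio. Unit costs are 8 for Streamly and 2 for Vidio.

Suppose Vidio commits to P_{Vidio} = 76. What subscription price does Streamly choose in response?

Streamly's profit: π = (P_{Streamly} − 8)(186 − 2P_{Streamly} + P_{Vidio}).
∂π/∂P_{Streamly} = 202 − 4P_{Streamly} + P_{Vidio} = 0 ⇒ P_{Streamly} = 50.5 + 0.25P_{Vidio}.
At P_{Vidio} = 76: P_{Streamly} = 50.5 + 0.25·76 = 69.5.

69.5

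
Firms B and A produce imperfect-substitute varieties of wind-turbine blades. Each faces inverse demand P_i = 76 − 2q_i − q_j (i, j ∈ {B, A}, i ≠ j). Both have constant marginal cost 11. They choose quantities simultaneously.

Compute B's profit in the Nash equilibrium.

338

Firm B's profit: π = q_B(76 − 2q_B − q_A) − 11q_B.
∂π/∂q_B = 65 − 4q_B − q_A = 0 ⇒ q_B = 16.25 − 0.25q_A.
By symmetry q_A = q_B; substituting into the reaction function, 1.25q_B = 16.25 and q_B = 13.
P_B = 76 − 2·13 − 13 = 37.
Profit = (37 − 11)·13 = 338.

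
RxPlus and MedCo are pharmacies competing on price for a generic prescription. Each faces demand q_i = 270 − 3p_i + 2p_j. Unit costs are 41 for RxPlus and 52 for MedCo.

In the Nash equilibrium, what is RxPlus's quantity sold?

RxPlus's profit: π = (p_{RxPlus} − 41)(270 − 3p_{RxPlus} + 2p_{MedCo}).
∂π/∂p_{RxPlus} = 393 − 6p_{RxPlus} + 2p_{MedCo} = 0 ⇒ p_{RxPlus} = 65.5 + (1/3)p_{MedCo}.
Similarly p_{MedCo} = 71 + (1/3)p_{RxPlus}.
Substituting the second reaction function into the first: p_{RxPlus} = 65.5 + (1/3)(71 + (1/3)p_{RxPlus}), which gives (8/9)p_{RxPlus} = 535/6 ⇒ p_{RxPlus} = 100.3125.
Then p_{MedCo} = 71 + (1/3)·100.3125 = 104.4375.
q_{RxPlus} = 270 − 3·100.3125 + 2·104.4375 = 177.9375.

177.9375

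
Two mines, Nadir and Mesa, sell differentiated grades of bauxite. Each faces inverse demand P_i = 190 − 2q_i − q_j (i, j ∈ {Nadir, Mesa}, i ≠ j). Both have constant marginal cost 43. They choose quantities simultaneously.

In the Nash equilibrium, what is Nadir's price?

Mine Nadir's profit: π = q_{Nadir}(190 − 2q_{Nadir} − q_{Mesa}) − 43q_{Nadir}.
∂π/∂q_{Nadir} = 147 − 4q_{Nadir} − q_{Mesa} = 0 ⇒ q_{Nadir} = 36.75 − 0.25q_{Mesa}.
Setting q_{Nadir} = q_{Mesa} in the reaction function: q_{Nadir} = 36.75 − 0.25q_{Nadir}, so q_{Nadir} = 36.75 / 1.25 = 29.4.
P_{Nadir} = 190 − 2·29.4 − 29.4 = 101.8.

101.8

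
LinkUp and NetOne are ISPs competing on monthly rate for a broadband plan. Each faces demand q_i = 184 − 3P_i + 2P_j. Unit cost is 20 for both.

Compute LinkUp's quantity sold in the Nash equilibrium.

LinkUp's profit: π = (P_{LinkUp} − 20)(184 − 3P_{LinkUp} + 2P_{NetOne}).
∂π/∂P_{LinkUp} = 244 − 6P_{LinkUp} + 2P_{NetOne} = 0 ⇒ P_{LinkUp} = 122/3 + (1/3)P_{NetOne}.
Setting P_{LinkUp} = P_{NetOne} in the reaction function: P_{LinkUp} = 122/3 + (1/3)P_{LinkUp}, so P_{LinkUp} = (122/3) / (2/3) = 61.
q_{LinkUp} = 184 − 3·61 + 2·61 = 123.

123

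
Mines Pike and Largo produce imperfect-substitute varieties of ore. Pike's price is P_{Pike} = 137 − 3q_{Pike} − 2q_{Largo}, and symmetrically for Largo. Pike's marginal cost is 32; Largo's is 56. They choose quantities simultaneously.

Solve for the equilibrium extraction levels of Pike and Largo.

14.625, 8.625

Mine Pike's profit: π = q_{Pike}(137 − 3q_{Pike} − 2q_{Largo}) − 32q_{Pike}.
∂π/∂q_{Pike} = 105 − 6q_{Pike} − 2q_{Largo} = 0 ⇒ q_{Pike} = 17.5 − (1/3)q_{Largo}.
Similarly q_{Largo} = 13.5 − (1/3)q_{Pike}.
Plugging q_{Largo} into Pike's best response: q_{Pike} = 17.5 − (1/3)(13.5 − (1/3)q_{Pike}) ⇒ (8/9)q_{Pike} = 13, so q_{Pike} = 14.625.
Then q_{Largo} = 13.5 − (1/3)·14.625 = 8.625.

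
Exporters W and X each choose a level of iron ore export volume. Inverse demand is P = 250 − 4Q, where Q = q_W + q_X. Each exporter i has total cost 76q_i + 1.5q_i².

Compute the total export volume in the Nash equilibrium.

Exporter W's profit: π = q_W(250 − 4(q_W + q_X)) − 76q_W − 1.5q_W².
∂π/∂q_W = 174 − 11q_W − 4q_X = 0, so q_W = 174/11 − (4/11)q_X.
The game is symmetric, so in equilibrium q_X = q_W: the reaction function gives (15/11)q_W = 174/11, hence q_W = 11.6.
Total export volume: 11.6 + 11.6 = 23.2.

23.2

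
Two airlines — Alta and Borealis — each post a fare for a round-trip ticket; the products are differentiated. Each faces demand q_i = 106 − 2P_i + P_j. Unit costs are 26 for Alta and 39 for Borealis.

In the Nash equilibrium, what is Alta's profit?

1613.12

Alta's profit: π = (P_{Alta} − 26)(106 − 2P_{Alta} + P_{Borealis}).
∂π/∂P_{Alta} = 158 − 4P_{Alta} + P_{Borealis} = 0 ⇒ P_{Alta} = 39.5 + 0.25P_{Borealis}.
Similarly P_{Borealis} = 46 + 0.25P_{Alta}.
Plugging P_{Borealis} into Alta's best response: P_{Alta} = 39.5 + 0.25(46 + 0.25P_{Alta}) ⇒ 0.9375P_{Alta} = 51, so P_{Alta} = 54.4.
Then P_{Borealis} = 46 + 0.25·54.4 = 59.6.
q_{Alta} = 106 − 2·54.4 + 59.6 = 56.8.
Profit = (54.4 − 26)·56.8 = 1613.12.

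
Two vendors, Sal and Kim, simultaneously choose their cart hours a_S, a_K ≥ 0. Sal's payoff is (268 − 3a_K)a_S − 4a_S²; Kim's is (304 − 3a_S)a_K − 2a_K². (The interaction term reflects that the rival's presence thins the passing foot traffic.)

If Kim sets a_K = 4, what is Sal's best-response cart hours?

Expanding Sal's payoff: 268a_S − 3a_Ka_S − 4a_S².
∂π/∂a_S = 268 − 3a_K − 8a_S = 0, so a_S = 33.5 − 0.375a_K.
At a_K = 4: a_S = 33.5 − 0.375·4 = 32.

32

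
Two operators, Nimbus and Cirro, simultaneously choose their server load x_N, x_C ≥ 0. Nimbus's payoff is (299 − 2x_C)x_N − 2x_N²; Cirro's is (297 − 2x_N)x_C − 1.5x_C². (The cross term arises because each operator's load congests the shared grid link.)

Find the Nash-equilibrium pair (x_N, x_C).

37.875, 73.75

Expanding Nimbus's payoff: 299x_N − 2x_Cx_N − 2x_N².
∂π/∂x_N = 299 − 2x_C − 4x_N = 0, so x_N = 74.75 − 0.5x_C.
Likewise for Cirro: x_C = 99 − (2/3)x_N.
Solving the two reaction functions simultaneously: (1 − (−0.5)(−2/3))x_N = 74.75 − 0.5·99, so (2/3)x_N = 25.25 and x_N = 37.875.
Then x_C = 99 − (2/3)·37.875 = 73.75.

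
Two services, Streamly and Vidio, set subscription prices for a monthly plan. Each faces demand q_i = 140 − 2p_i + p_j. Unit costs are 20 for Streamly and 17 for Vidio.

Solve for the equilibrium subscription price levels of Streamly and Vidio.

59.6, 58.4

Streamly's profit: π = (p_{Streamly} − 20)(140 − 2p_{Streamly} + p_{Vidio}).
∂π/∂p_{Streamly} = 180 − 4p_{Streamly} + p_{Vidio} = 0 ⇒ p_{Streamly} = 45 + 0.25p_{Vidio}.
Similarly p_{Vidio} = 43.5 + 0.25p_{Streamly}.
Solving the two reaction functions simultaneously: (1 − (0.25)(0.25))p_{Streamly} = 45 + 0.25·43.5, so 0.9375p_{Streamly} = 55.875 and p_{Streamly} = 59.6.
Then p_{Vidio} = 43.5 + 0.25·59.6 = 58.4.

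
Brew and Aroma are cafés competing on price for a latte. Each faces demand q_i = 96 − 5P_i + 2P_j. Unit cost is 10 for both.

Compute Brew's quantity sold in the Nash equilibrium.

41.25

Brew's profit: π = (P_{Brew} − 10)(96 − 5P_{Brew} + 2P_{Aroma}).
∂π/∂P_{Brew} = 146 − 10P_{Brew} + 2P_{Aroma} = 0 ⇒ P_{Brew} = 14.6 + 0.2P_{Aroma}.
The game is symmetric, so in equilibrium P_{Aroma} = P_{Brew}: the reaction function gives 0.8P_{Brew} = 14.6, hence P_{Brew} = 18.25.
q_{Brew} = 96 − 5·18.25 + 2·18.25 = 41.25.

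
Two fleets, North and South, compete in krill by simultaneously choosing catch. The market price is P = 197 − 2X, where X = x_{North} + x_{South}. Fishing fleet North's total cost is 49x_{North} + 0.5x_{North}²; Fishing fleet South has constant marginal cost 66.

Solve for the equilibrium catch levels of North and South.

Fishing fleet North's profit: π = x_{North}(197 − 2(x_{North} + x_{South})) − 49x_{North} − 0.5x_{North}².
∂π/∂x_{North} = 148 − 5x_{North} − 2x_{South} = 0, so x_{North} = 29.6 − 0.4x_{South}.
For South: ∂π/∂x_{South} = 131 − 4x_{South} − 2x_{North} = 0 ⇒ x_{South} = 32.75 − 0.5x_{North}.
Solving the two reaction functions simultaneously: (1 − (−0.4)(−0.5))x_{North} = 29.6 − 0.4·32.75, so 0.8x_{North} = 16.5 and x_{North} = 20.625.
Then x_{South} = 32.75 − 0.5·20.625 = 22.4375.

20.625, 22.4375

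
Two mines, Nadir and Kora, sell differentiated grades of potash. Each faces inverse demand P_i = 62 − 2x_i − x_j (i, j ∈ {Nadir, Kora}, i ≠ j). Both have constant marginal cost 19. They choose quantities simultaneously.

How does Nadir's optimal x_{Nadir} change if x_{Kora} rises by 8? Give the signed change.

-2

Mine Nadir's profit: π = x_{Nadir}(62 − 2x_{Nadir} − x_{Kora}) − 19x_{Nadir}.
∂π/∂x_{Nadir} = 43 − 4x_{Nadir} − x_{Kora} = 0 ⇒ x_{Nadir} = 10.75 − 0.25x_{Kora}.
The reaction-function slope is −0.25, so an 8-unit rise in x_{Kora} moves x_{Nadir} by −0.25 × 8 = −2. Nadir's best response falls — the actions are strategic substitutes.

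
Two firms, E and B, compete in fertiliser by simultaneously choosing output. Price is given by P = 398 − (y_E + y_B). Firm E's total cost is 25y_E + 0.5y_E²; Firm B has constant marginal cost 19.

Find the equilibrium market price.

171.8

Firm E's profit: π = y_E(398 − (y_E + y_B)) − 25y_E − 0.5y_E².
∂π/∂y_E = 373 − 3y_E − y_B = 0, so y_E = 373/3 − (1/3)y_B.
For B: ∂π/∂y_B = 379 − 2y_B − y_E = 0 ⇒ y_B = 189.5 − 0.5y_E.
Solving the two reaction functions simultaneously: (1 − (−1/3)(−0.5))y_E = 373/3 − (1/3)·189.5, so (5/6)y_E = 367/6 and y_E = 73.4.
Then y_B = 189.5 − 0.5·73.4 = 152.8.
Equilibrium price: P = 398 − 226.2 = 171.8.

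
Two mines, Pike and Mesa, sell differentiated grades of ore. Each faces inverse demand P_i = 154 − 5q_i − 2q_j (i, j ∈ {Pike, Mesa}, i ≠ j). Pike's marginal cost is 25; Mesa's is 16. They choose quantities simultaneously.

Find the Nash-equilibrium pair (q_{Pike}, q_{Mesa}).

10.5625, 11.6875

Mine Pike's profit: π = q_{Pike}(154 − 5q_{Pike} − 2q_{Mesa}) − 25q_{Pike}.
∂π/∂q_{Pike} = 129 − 10q_{Pike} − 2q_{Mesa} = 0 ⇒ q_{Pike} = 12.9 − 0.2q_{Mesa}.
Similarly q_{Mesa} = 13.8 − 0.2q_{Pike}.
Substituting the second reaction function into the first: q_{Pike} = 12.9 − 0.2(13.8 − 0.2q_{Pike}), which gives 0.96q_{Pike} = 10.14 ⇒ q_{Pike} = 10.5625.
Then q_{Mesa} = 13.8 − 0.2·10.5625 = 11.6875.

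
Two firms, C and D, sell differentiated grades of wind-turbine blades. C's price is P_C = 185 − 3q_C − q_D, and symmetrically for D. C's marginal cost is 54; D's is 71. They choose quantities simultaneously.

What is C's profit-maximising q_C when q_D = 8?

Firm C's profit: π = q_C(185 − 3q_C − q_D) − 54q_C.
∂π/∂q_C = 131 − 6q_C − q_D = 0 ⇒ q_C = 131/6 − (1/6)q_D.
At q_D = 8: q_C = 131/6 − (1/6)·8 = 20.5.

20.5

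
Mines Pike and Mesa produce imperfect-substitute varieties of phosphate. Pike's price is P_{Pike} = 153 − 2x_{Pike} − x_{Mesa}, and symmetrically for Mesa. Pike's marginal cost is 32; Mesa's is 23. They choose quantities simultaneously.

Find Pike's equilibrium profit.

Mine Pike's profit: π = x_{Pike}(153 − 2x_{Pike} − x_{Mesa}) − 32x_{Pike}.
∂π/∂x_{Pike} = 121 − 4x_{Pike} − x_{Mesa} = 0 ⇒ x_{Pike} = 30.25 − 0.25x_{Mesa}.
Similarly x_{Mesa} = 32.5 − 0.25x_{Pike}.
Plugging x_{Mesa} into Pike's best response: x_{Pike} = 30.25 − 0.25(32.5 − 0.25x_{Pike}) ⇒ 0.9375x_{Pike} = 22.125, so x_{Pike} = 23.6.
Then x_{Mesa} = 32.5 − 0.25·23.6 = 26.6.
P_{Pike} = 153 − 2·23.6 − 26.6 = 79.2.
Profit = (79.2 − 32)·23.6 = 1113.92.

1113.92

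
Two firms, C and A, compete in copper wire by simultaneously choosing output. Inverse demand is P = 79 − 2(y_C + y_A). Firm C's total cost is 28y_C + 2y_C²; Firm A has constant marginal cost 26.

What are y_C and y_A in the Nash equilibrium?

Firm C's profit: π = y_C(79 − 2(y_C + y_A)) − 28y_C − 2y_C².
∂π/∂y_C = 51 − 8y_C − 2y_A = 0, so y_C = 6.375 − 0.25y_A.
For A: ∂π/∂y_A = 53 − 4y_A − 2y_C = 0 ⇒ y_A = 13.25 − 0.5y_C.
Plugging y_A into C's best response: y_C = 6.375 − 0.25(13.25 − 0.5y_C) ⇒ 0.875y_C = 3.0625, so y_C = 3.5.
Then y_A = 13.25 − 0.5·3.5 = 11.5.

3.5, 11.5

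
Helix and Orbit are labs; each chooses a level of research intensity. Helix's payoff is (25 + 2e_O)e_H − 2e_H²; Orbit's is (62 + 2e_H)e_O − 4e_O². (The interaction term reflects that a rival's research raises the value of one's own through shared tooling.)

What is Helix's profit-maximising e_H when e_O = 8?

10.25

Expanding Helix's payoff: 25e_H + 2e_Oe_H − 2e_H².
∂π/∂e_H = 25 + 2e_O − 4e_H = 0, so e_H = 6.25 + 0.5e_O.
At e_O = 8: e_H = 6.25 + 0.5·8 = 10.25.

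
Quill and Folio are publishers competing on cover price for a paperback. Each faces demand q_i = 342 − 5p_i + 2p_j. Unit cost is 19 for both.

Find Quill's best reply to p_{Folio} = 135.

Quill's profit: π = (p_{Quill} − 19)(342 − 5p_{Quill} + 2p_{Folio}).
∂π/∂p_{Quill} = 437 − 10p_{Quill} + 2p_{Folio} = 0 ⇒ p_{Quill} = 43.7 + 0.2p_{Folio}.
At p_{Folio} = 135: p_{Quill} = 43.7 + 0.2·135 = 70.7.

70.7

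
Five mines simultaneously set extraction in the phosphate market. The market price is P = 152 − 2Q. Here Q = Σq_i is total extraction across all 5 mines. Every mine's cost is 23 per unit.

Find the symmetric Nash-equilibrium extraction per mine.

A representative mine's profit is π_i = q_i(152 − 2Q) − 23q_i, with Q = q_i + Σ_{j≠i} q_j.
First-order condition: 129 − 4q_i − 2Σ_{j≠i} q_j = 0.
With identical mines, set every q_j = q: then 129 − 4q − 8q = 0, i.e. q = 129/12 = 10.75.

10.75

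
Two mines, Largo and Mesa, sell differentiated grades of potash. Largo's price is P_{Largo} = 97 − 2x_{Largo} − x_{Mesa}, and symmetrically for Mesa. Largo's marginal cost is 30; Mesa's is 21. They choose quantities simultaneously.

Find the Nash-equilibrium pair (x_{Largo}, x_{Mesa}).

Mine Largo's profit: π = x_{Largo}(97 − 2x_{Largo} − x_{Mesa}) − 30x_{Largo}.
∂π/∂x_{Largo} = 67 − 4x_{Largo} − x_{Mesa} = 0 ⇒ x_{Largo} = 16.75 − 0.25x_{Mesa}.
Similarly x_{Mesa} = 19 − 0.25x_{Largo}.
Substituting the second reaction function into the first: x_{Largo} = 16.75 − 0.25(19 − 0.25x_{Largo}), which gives 0.9375x_{Largo} = 12 ⇒ x_{Largo} = 12.8.
Then x_{Mesa} = 19 − 0.25·12.8 = 15.8.

12.8, 15.8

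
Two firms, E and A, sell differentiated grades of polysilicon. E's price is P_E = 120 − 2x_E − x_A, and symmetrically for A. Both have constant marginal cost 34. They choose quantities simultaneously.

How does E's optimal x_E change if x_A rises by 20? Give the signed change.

-5

Firm E's profit: π = x_E(120 − 2x_E − x_A) − 34x_E.
∂π/∂x_E = 86 − 4x_E − x_A = 0 ⇒ x_E = 21.5 − 0.25x_A.
The reaction-function slope is −0.25, so a 20-unit rise in x_A moves x_E by −0.25 × 20 = −5. E's best response falls — the actions are strategic substitutes.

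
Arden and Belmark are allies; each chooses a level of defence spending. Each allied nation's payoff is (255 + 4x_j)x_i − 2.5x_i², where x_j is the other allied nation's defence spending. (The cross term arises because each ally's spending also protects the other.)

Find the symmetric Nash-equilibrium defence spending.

255

Arden's payoff is (255 + 4x_B)x_A − 2.5x_A².
∂π/∂x_A = 255 + 4x_B − 5x_A = 0, so x_A = 51 + 0.8x_B.
By symmetry x_B = x_A; substituting into the reaction function, 0.2x_A = 51 and x_A = 255.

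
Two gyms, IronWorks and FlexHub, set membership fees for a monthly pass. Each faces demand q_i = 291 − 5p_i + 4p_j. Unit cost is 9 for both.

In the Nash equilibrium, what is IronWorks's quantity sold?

235

IronWorks's profit: π = (p_{IronWorks} − 9)(291 − 5p_{IronWorks} + 4p_{FlexHub}).
∂π/∂p_{IronWorks} = 336 − 10p_{IronWorks} + 4p_{FlexHub} = 0 ⇒ p_{IronWorks} = 33.6 + 0.4p_{FlexHub}.
By symmetry p_{FlexHub} = p_{IronWorks}; substituting into the reaction function, 0.6p_{IronWorks} = 33.6 and p_{IronWorks} = 56.
q_{IronWorks} = 291 − 5·56 + 4·56 = 235.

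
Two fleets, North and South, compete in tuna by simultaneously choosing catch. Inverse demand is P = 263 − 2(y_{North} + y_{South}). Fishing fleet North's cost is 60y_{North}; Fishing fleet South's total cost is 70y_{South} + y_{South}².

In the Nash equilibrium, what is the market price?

143.2

Fishing fleet North's profit: π = y_{North}(263 − 2(y_{North} + y_{South})) − 60y_{North}.
∂π/∂y_{North} = 203 − 4y_{North} − 2y_{South} = 0, so y_{North} = 50.75 − 0.5y_{South}.
For South: ∂π/∂y_{South} = 193 − 6y_{South} − 2y_{North} = 0 ⇒ y_{South} = 193/6 − (1/3)y_{North}.
Solving the two reaction functions simultaneously: (1 − (−0.5)(−1/3))y_{North} = 50.75 − 0.5·(193/6), so (5/6)y_{North} = 104/3 and y_{North} = 41.6.
Then y_{South} = 193/6 − (1/3)·41.6 = 18.3.
Equilibrium price: P = 263 − 2·59.9 = 143.2.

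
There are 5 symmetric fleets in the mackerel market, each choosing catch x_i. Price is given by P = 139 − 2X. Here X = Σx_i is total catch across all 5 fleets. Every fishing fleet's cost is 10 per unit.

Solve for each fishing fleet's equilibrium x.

A representative fishing fleet's profit is π_i = x_i(139 − 2X) − 10x_i, with X = x_i + Σ_{j≠i} x_j.
First-order condition: 129 − 4x_i − 2Σ_{j≠i} x_j = 0.
In a symmetric equilibrium every fishing fleet chooses the same x, so Σ_{j≠i} x_j = 4x. The condition becomes 129 − 12x = 0, giving x = 129/12 = 10.75.

10.75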